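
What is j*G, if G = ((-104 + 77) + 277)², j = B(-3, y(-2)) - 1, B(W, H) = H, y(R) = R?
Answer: -187500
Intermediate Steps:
j = -3 (j = -2 - 1 = -3)
G = 62500 (G = (-27 + 277)² = 250² = 62500)
j*G = -3*62500 = -187500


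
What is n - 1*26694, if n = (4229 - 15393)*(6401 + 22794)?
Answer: -325959674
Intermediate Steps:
n = -325932980 (n = -11164*29195 = -325932980)
n - 1*26694 = -325932980 - 1*26694 = -325932980 - 26694 = -325959674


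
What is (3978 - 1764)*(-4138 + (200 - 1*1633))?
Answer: -12334194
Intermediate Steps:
(3978 - 1764)*(-4138 + (200 - 1*1633)) = 2214*(-4138 + (200 - 1633)) = 2214*(-4138 - 1433) = 2214*(-5571) = -12334194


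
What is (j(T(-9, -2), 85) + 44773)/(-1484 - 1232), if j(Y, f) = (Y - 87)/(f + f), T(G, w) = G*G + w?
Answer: -3805701/230860 ≈ -16.485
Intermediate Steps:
T(G, w) = w + G² (T(G, w) = G² + w = w + G²)
j(Y, f) = (-87 + Y)/(2*f) (j(Y, f) = (-87 + Y)/((2*f)) = (-87 + Y)*(1/(2*f)) = (-87 + Y)/(2*f))
(j(T(-9, -2), 85) + 44773)/(-1484 - 1232) = ((½)*(-87 + (-2 + (-9)²))/85 + 44773)/(-1484 - 1232) = ((½)*(1/85)*(-87 + (-2 + 81)) + 44773)/(-2716) = ((½)*(1/85)*(-87 + 79) + 44773)*(-1/2716) = ((½)*(1/85)*(-8) + 44773)*(-1/2716) = (-4/85 + 44773)*(-1/2716) = (3805701/85)*(-1/2716) = -3805701/230860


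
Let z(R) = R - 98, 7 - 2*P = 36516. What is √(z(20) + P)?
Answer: I*√73330/2 ≈ 135.4*I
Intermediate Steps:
P = -36509/2 (P = 7/2 - ½*36516 = 7/2 - 18258 = -36509/2 ≈ -18255.)
z(R) = -98 + R
√(z(20) + P) = √((-98 + 20) - 36509/2) = √(-78 - 36509/2) = √(-36665/2) = I*√73330/2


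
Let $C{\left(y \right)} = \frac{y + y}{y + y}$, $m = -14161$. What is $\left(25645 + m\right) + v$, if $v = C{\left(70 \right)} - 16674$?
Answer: $-5189$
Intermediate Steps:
$C{\left(y \right)} = 1$ ($C{\left(y \right)} = \frac{2 y}{2 y} = 2 y \frac{1}{2 y} = 1$)
$v = -16673$ ($v = 1 - 16674 = -16673$)
$\left(25645 + m\right) + v = \left(25645 - 14161\right) - 16673 = 11484 - 16673 = -5189$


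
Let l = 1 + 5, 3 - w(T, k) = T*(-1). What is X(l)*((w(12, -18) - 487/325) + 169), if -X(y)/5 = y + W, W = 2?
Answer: -474504/65 ≈ -7300.1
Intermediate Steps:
w(T, k) = 3 + T (w(T, k) = 3 - T*(-1) = 3 - (-1)*T = 3 + T)
l = 6
X(y) = -10 - 5*y (X(y) = -5*(y + 2) = -5*(2 + y) = -10 - 5*y)
X(l)*((w(12, -18) - 487/325) + 169) = (-10 - 5*6)*(((3 + 12) - 487/325) + 169) = (-10 - 30)*((15 - 487*1/325) + 169) = -40*((15 - 487/325) + 169) = -40*(4388/325 + 169) = -40*59313/325 = -474504/65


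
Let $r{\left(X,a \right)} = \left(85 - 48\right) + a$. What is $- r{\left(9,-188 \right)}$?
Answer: $151$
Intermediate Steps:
$r{\left(X,a \right)} = 37 + a$
$- r{\left(9,-188 \right)} = - (37 - 188) = \left(-1\right) \left(-151\right) = 151$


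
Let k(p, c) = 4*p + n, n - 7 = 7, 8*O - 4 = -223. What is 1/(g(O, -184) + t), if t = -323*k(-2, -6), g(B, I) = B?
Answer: -8/15723 ≈ -0.00050881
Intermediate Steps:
O = -219/8 (O = 1/2 + (1/8)*(-223) = 1/2 - 223/8 = -219/8 ≈ -27.375)
n = 14 (n = 7 + 7 = 14)
k(p, c) = 14 + 4*p (k(p, c) = 4*p + 14 = 14 + 4*p)
t = -1938 (t = -323*(14 + 4*(-2)) = -323*(14 - 8) = -323*6 = -1938)
1/(g(O, -184) + t) = 1/(-219/8 - 1938) = 1/(-15723/8) = -8/15723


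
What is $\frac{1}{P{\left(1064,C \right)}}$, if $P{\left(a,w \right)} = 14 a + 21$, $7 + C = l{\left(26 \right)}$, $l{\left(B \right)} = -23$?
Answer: $\frac{1}{14917} \approx 6.7038 \cdot 10^{-5}$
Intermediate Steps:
$C = -30$ ($C = -7 - 23 = -30$)
$P{\left(a,w \right)} = 21 + 14 a$
$\frac{1}{P{\left(1064,C \right)}} = \frac{1}{21 + 14 \cdot 1064} = \frac{1}{21 + 14896} = \frac{1}{14917}$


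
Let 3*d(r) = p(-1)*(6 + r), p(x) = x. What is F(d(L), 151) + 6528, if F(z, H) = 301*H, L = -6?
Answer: 51979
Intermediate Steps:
d(r) = -2 - r/3 (d(r) = (-(6 + r))/3 = (-6 - r)/3 = -2 - r/3)
F(d(L), 151) + 6528 = 301*151 + 6528 = 45451 + 6528 = 51979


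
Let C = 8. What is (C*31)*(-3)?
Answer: -744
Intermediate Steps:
(C*31)*(-3) = (8*31)*(-3) = 248*(-3) = -744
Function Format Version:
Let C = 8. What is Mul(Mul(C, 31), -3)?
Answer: -744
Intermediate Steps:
Mul(Mul(C, 31), -3) = Mul(Mul(8, 31), -3) = Mul(248, -3) = -744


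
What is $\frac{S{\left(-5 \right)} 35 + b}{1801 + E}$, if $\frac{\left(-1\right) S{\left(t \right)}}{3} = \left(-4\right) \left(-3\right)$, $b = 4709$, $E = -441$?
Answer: $\frac{3449}{1360} \approx 2.536$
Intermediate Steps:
$S{\left(t \right)} = -36$ ($S{\left(t \right)} = - 3 \left(\left(-4\right) \left(-3\right)\right) = \left(-3\right) 12 = -36$)
$\frac{S{\left(-5 \right)} 35 + b}{1801 + E} = \frac{\left(-36\right) 35 + 4709}{1801 - 441} = \frac{-1260 + 4709}{1360} = 3449 \cdot \frac{1}{1360} = \frac{3449}{1360}$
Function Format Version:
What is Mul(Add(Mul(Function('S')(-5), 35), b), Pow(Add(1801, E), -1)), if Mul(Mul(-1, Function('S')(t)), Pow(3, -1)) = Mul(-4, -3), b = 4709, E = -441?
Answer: Rational(3449, 1360) ≈ 2.5360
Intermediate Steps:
Function('S')(t) = -36 (Function('S')(t) = Mul(-3, Mul(-4, -3)) = Mul(-3, 12) = -36)
Mul(Add(Mul(Function('S')(-5), 35), b), Pow(Add(1801, E), -1)) = Mul(Add(Mul(-36, 35), 4709), Pow(Add(1801, -441), -1)) = Mul(Add(-1260, 4709), Pow(1360, -1)) = Mul(3449, Rational(1, 1360)) = Rational(3449, 1360)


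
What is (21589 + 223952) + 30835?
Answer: 276376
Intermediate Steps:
(21589 + 223952) + 30835 = 245541 + 30835 = 276376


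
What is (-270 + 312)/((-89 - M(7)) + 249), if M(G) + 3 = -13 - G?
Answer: 14/61 ≈ 0.22951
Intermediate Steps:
M(G) = -16 - G (M(G) = -3 + (-13 - G) = -16 - G)
(-270 + 312)/((-89 - M(7)) + 249) = (-270 + 312)/((-89 - (-16 - 1*7)) + 249) = 42/((-89 - (-16 - 7)) + 249) = 42/((-89 - 1*(-23)) + 249) = 42/((-89 + 23) + 249) = 42/(-66 + 249) = 42/183 = 42*(1/183) = 14/61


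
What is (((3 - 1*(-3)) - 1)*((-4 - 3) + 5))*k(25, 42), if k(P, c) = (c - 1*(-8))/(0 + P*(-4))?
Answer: 5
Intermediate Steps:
k(P, c) = -(8 + c)/(4*P) (k(P, c) = (c + 8)/(0 - 4*P) = (8 + c)/((-4*P)) = (8 + c)*(-1/(4*P)) = -(8 + c)/(4*P))
(((3 - 1*(-3)) - 1)*((-4 - 3) + 5))*k(25, 42) = (((3 - 1*(-3)) - 1)*((-4 - 3) + 5))*((¼)*(-8 - 1*42)/25) = (((3 + 3) - 1)*(-7 + 5))*((¼)*(1/25)*(-8 - 42)) = ((6 - 1)*(-2))*((¼)*(1/25)*(-50)) = (5*(-2))*(-½) = -10*(-½) = 5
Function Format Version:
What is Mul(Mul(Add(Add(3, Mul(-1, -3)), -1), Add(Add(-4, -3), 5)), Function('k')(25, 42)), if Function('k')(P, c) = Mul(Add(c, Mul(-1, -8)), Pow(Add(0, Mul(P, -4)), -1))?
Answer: 5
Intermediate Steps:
Function('k')(P, c) = Mul(Rational(-1, 4), Pow(P, -1), Add(8, c)) (Function('k')(P, c) = Mul(Add(c, 8), Pow(Add(0, Mul(-4, P)), -1)) = Mul(Add(8, c), Pow(Mul(-4, P), -1)) = Mul(Add(8, c), Mul(Rational(-1, 4), Pow(P, -1))) = Mul(Rational(-1, 4), Pow(P, -1), Add(8, c)))
Mul(Mul(Add(Add(3, Mul(-1, -3)), -1), Add(Add(-4, -3), 5)), Function('k')(25, 42)) = Mul(Mul(Add(Add(3, Mul(-1, -3)), -1), Add(Add(-4, -3), 5)), Mul(Rational(1, 4), Pow(25, -1), Add(-8, Mul(-1, 42)))) = Mul(Mul(Add(Add(3, 3), -1), Add(-7, 5)), Mul(Rational(1, 4), Rational(1, 25), Add(-8, -42))) = Mul(Mul(Add(6, -1), -2), Mul(Rational(1, 4), Rational(1, 25), -50)) = Mul(Mul(5, -2), Rational(-1, 2)) = Mul(-10, Rational(-1, 2)) = 5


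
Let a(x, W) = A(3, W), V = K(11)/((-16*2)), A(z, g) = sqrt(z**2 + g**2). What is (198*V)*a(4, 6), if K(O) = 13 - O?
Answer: -297*sqrt(5)/8 ≈ -83.014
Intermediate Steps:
A(z, g) = sqrt(g**2 + z**2)
V = -1/16 (V = (13 - 1*11)/((-16*2)) = (13 - 11)/(-32) = 2*(-1/32) = -1/16 ≈ -0.062500)
a(x, W) = sqrt(9 + W**2) (a(x, W) = sqrt(W**2 + 3**2) = sqrt(W**2 + 9) = sqrt(9 + W**2))
(198*V)*a(4, 6) = (198*(-1/16))*sqrt(9 + 6**2) = -99*sqrt(9 + 36)/8 = -297*sqrt(5)/8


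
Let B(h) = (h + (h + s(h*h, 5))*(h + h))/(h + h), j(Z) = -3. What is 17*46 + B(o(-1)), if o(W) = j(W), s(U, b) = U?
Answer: 1577/2 ≈ 788.50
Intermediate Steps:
o(W) = -3
B(h) = (h + 2*h*(h + h²))/(2*h) (B(h) = (h + (h + h*h)*(h + h))/(h + h) = (h + (h + h²)*(2*h))/((2*h)) = (h + 2*h*(h + h²))*(1/(2*h)) = (h + 2*h*(h + h²))/(2*h))
17*46 + B(o(-1)) = 17*46 + (½ - 3 + (-3)²) = 782 + (½ - 3 + 9) = 782 + 13/2 = 1577/2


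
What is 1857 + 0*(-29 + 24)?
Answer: 1857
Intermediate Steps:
1857 + 0*(-29 + 24) = 1857 + 0*(-5) = 1857 + 0 = 1857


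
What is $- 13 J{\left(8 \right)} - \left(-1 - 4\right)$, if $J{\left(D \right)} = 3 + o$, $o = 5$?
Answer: $-99$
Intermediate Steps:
$J{\left(D \right)} = 8$ ($J{\left(D \right)} = 3 + 5 = 8$)
$- 13 J{\left(8 \right)} - \left(-1 - 4\right) = \left(-13\right) 8 - \left(-1 - 4\right) = -104 - -5 = -104 + 5 = -99$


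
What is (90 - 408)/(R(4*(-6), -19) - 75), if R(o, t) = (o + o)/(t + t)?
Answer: 2014/467 ≈ 4.3126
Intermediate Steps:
R(o, t) = o/t (R(o, t) = (2*o)/((2*t)) = (2*o)*(1/(2*t)) = o/t)
(90 - 408)/(R(4*(-6), -19) - 75) = (90 - 408)/((4*(-6))/(-19) - 75) = -318/(-24*(-1/19) - 75) = -318/(24/19 - 75) = -318/(-1401/19) = -318*(-19/1401) = 2014/467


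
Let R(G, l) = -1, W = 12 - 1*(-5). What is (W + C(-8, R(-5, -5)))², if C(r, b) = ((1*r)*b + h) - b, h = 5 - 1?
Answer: 900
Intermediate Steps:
W = 17 (W = 12 + 5 = 17)
h = 4
C(r, b) = 4 - b + b*r (C(r, b) = ((1*r)*b + 4) - b = (r*b + 4) - b = (b*r + 4) - b = (4 + b*r) - b = 4 - b + b*r)
(W + C(-8, R(-5, -5)))² = (17 + (4 - 1*(-1) - 1*(-8)))² = (17 + (4 + 1 + 8))² = (17 + 13)² = 30² = 900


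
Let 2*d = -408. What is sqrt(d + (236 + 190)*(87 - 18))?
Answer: sqrt(29190) ≈ 170.85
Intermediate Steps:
d = -204 (d = (1/2)*(-408) = -204)
sqrt(d + (236 + 190)*(87 - 18)) = sqrt(-204 + (236 + 190)*(87 - 18)) = sqrt(-204 + 426*69) = sqrt(-204 + 29394) = sqrt(29190)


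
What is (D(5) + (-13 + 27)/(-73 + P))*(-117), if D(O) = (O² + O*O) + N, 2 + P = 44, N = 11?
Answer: -219609/31 ≈ -7084.2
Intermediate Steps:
P = 42 (P = -2 + 44 = 42)
D(O) = 11 + 2*O² (D(O) = (O² + O*O) + 11 = (O² + O²) + 11 = 2*O² + 11 = 11 + 2*O²)
(D(5) + (-13 + 27)/(-73 + P))*(-117) = ((11 + 2*5²) + (-13 + 27)/(-73 + 42))*(-117) = ((11 + 2*25) + 14/(-31))*(-117) = ((11 + 50) + 14*(-1/31))*(-117) = (61 - 14/31)*(-117) = (1877/31)*(-117) = -219609/31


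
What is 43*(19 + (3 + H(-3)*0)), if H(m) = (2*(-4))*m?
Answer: 946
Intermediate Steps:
H(m) = -8*m
43*(19 + (3 + H(-3)*0)) = 43*(19 + (3 - 8*(-3)*0)) = 43*(19 + (3 + 24*0)) = 43*(19 + (3 + 0)) = 43*(19 + 3) = 43*22 = 946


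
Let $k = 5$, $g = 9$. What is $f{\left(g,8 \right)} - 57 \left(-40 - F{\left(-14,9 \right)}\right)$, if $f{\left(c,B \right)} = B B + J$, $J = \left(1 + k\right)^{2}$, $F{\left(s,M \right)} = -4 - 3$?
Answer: $1981$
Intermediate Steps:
$F{\left(s,M \right)} = -7$ ($F{\left(s,M \right)} = -4 - 3 = -7$)
$J = 36$ ($J = \left(1 + 5\right)^{2} = 6^{2} = 36$)
$f{\left(c,B \right)} = 36 + B^{2}$ ($f{\left(c,B \right)} = B B + 36 = B^{2} + 36 = 36 + B^{2}$)
$f{\left(g,8 \right)} - 57 \left(-40 - F{\left(-14,9 \right)}\right) = \left(36 + 8^{2}\right) - 57 \left(-40 - -7\right) = \left(36 + 64\right) - 57 \left(-40 + 7\right) = 100 - -1881 = 100 + 1881 = 1981$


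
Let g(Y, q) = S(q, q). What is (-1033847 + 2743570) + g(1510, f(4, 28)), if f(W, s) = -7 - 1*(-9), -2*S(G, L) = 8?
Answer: 1709719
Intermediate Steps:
S(G, L) = -4 (S(G, L) = -½*8 = -4)
f(W, s) = 2 (f(W, s) = -7 + 9 = 2)
g(Y, q) = -4
(-1033847 + 2743570) + g(1510, f(4, 28)) = (-1033847 + 2743570) - 4 = 1709723 - 4 = 1709719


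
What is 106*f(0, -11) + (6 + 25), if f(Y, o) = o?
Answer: -1135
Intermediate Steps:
106*f(0, -11) + (6 + 25) = 106*(-11) + (6 + 25) = -1166 + 31 = -1135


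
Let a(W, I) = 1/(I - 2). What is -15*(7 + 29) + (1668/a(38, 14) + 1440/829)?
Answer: 16147044/829 ≈ 19478.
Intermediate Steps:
a(W, I) = 1/(-2 + I)
-15*(7 + 29) + (1668/a(38, 14) + 1440/829) = -15*(7 + 29) + (1668/(1/(-2 + 14)) + 1440/829) = -15*36 + (1668/(1/12) + 1440*(1/829)) = -540 + (1668/(1/12) + 1440/829) = -540 + (1668*12 + 1440/829) = -540 + (20016 + 1440/829) = -540 + 16594704/829 = 16147044/829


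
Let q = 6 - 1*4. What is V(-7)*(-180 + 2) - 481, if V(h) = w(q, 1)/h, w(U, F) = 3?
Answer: -2833/7 ≈ -404.71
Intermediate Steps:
q = 2 (q = 6 - 4 = 2)
V(h) = 3/h
V(-7)*(-180 + 2) - 481 = (3/(-7))*(-180 + 2) - 481 = (3*(-⅐))*(-178) - 481 = -3/7*(-178) - 481 = 534/7 - 481 = -2833/7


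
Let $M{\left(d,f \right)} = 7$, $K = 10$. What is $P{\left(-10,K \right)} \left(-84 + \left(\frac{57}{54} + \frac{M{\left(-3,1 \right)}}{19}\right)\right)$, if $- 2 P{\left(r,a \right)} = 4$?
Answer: $\frac{28241}{171} \approx 165.15$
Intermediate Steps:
$P{\left(r,a \right)} = -2$ ($P{\left(r,a \right)} = \left(- \frac{1}{2}\right) 4 = -2$)
$P{\left(-10,K \right)} \left(-84 + \left(\frac{57}{54} + \frac{M{\left(-3,1 \right)}}{19}\right)\right) = - 2 \left(-84 + \left(\frac{57}{54} + \frac{7}{19}\right)\right) = - 2 \left(-84 + \left(57 \cdot \frac{1}{54} + 7 \cdot \frac{1}{19}\right)\right) = - 2 \left(-84 + \left(\frac{19}{18} + \frac{7}{19}\right)\right) = - 2 \left(-84 + \frac{487}{342}\right) = \left(-2\right) \left(- \frac{28241}{342}\right) = \frac{28241}{171}$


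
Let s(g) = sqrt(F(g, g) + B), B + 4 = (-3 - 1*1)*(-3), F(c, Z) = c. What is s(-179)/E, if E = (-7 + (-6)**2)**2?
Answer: 3*I*sqrt(19)/841 ≈ 0.015549*I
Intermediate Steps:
B = 8 (B = -4 + (-3 - 1*1)*(-3) = -4 + (-3 - 1)*(-3) = -4 - 4*(-3) = -4 + 12 = 8)
s(g) = sqrt(8 + g) (s(g) = sqrt(g + 8) = sqrt(8 + g))
E = 841 (E = (-7 + 36)**2 = 29**2 = 841)
s(-179)/E = sqrt(8 - 179)/841 = sqrt(-171)*(1/841) = (3*I*sqrt(19))*(1/841) = 3*I*sqrt(19)/841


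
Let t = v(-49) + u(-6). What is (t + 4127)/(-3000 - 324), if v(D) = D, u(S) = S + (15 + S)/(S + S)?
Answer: -16285/13296 ≈ -1.2248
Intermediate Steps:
u(S) = S + (15 + S)/(2*S) (u(S) = S + (15 + S)/((2*S)) = S + (15 + S)*(1/(2*S)) = S + (15 + S)/(2*S))
t = -223/4 (t = -49 + (½ - 6 + (15/2)/(-6)) = -49 + (½ - 6 + (15/2)*(-⅙)) = -49 + (½ - 6 - 5/4) = -49 - 27/4 = -223/4 ≈ -55.750)
(t + 4127)/(-3000 - 324) = (-223/4 + 4127)/(-3000 - 324) = (16285/4)/(-3324) = (16285/4)*(-1/3324) = -16285/13296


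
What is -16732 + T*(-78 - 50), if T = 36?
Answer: -21340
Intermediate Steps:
-16732 + T*(-78 - 50) = -16732 + 36*(-78 - 50) = -16732 + 36*(-128) = -16732 - 4608 = -21340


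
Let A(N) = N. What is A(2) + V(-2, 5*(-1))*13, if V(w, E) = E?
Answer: -63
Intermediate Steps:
A(2) + V(-2, 5*(-1))*13 = 2 + (5*(-1))*13 = 2 - 5*13 = 2 - 65 = -63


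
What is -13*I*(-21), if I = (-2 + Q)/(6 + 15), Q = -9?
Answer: -143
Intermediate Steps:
I = -11/21 (I = (-2 - 9)/(6 + 15) = -11/21 ≈ -0.52381)
-13*I*(-21) = -13*(-11/21)*(-21) = (143/21)*(-21) = -143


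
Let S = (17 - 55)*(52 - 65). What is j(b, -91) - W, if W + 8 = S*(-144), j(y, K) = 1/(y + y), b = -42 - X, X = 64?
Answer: 15082527/212 ≈ 71144.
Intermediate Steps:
b = -106 (b = -42 - 1*64 = -42 - 64 = -106)
j(y, K) = 1/(2*y)
S = 494 (S = -38*(-13) = 494)
W = -71144 (W = -8 + 494*(-144) = -8 - 71136 = -71144)
j(b, -91) - W = (½)/(-106) - 1*(-71144) = (½)*(-1/106) + 71144 = -1/212 + 71144 = 15082527/212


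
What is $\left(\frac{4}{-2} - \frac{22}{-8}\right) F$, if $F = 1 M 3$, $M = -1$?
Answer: $- \frac{9}{4} \approx -2.25$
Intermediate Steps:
$F = -3$ ($F = 1 \left(-1\right) 3 = \left(-1\right) 3 = -3$)
$\left(\frac{4}{-2} - \frac{22}{-8}\right) F = \left(\frac{4}{-2} - \frac{22}{-8}\right) \left(-3\right) = \left(4 \left(- \frac{1}{2}\right) - - \frac{11}{4}\right) \left(-3\right) = \left(-2 + \frac{11}{4}\right) \left(-3\right) = \frac{3}{4} \left(-3\right) = - \frac{9}{4}$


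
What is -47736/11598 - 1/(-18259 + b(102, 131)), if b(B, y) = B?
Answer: -144455159/35097481 ≈ -4.1158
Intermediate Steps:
-47736/11598 - 1/(-18259 + b(102, 131)) = -47736/11598 - 1/(-18259 + 102) = -47736*1/11598 - 1/(-18157) = -7956/1933 - 1*(-1/18157) = -7956/1933 + 1/18157 = -144455159/35097481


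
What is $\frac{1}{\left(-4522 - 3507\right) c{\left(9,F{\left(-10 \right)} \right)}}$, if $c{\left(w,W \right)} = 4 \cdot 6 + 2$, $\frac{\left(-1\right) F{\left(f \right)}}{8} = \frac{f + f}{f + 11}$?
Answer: $- \frac{1}{208754} \approx -4.7903 \cdot 10^{-6}$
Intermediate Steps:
$F{\left(f \right)} = - \frac{16 f}{11 + f}$ ($F{\left(f \right)} = - 8 \frac{f + f}{f + 11} = - 8 \frac{2 f}{11 + f} = - \frac{16 f}{11 + f}$)
$c{\left(w,W \right)} = 26$ ($c{\left(w,W \right)} = 24 + 2 = 26$)
$\frac{1}{\left(-4522 - 3507\right) c{\left(9,F{\left(-10 \right)} \right)}} = \frac{1}{\left(-4522 - 3507\right) 26} = \frac{1}{-8029} \cdot \frac{1}{26} = \left(- \frac{1}{8029}\right) \frac{1}{26} = - \frac{1}{208754}$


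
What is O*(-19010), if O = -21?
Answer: 399210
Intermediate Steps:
O*(-19010) = -21*(-19010) = 399210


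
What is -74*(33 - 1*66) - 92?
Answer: 2350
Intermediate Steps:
-74*(33 - 1*66) - 92 = -74*(33 - 66) - 92 = -74*(-33) - 92 = 2442 - 92 = 2350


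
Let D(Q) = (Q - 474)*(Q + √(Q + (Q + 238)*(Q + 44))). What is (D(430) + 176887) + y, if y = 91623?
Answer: 249590 - 44*√317062 ≈ 2.2481e+5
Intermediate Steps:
D(Q) = (-474 + Q)*(Q + √(Q + (44 + Q)*(238 + Q))) (D(Q) = (-474 + Q)*(Q + √(Q + (238 + Q)*(44 + Q))) = (-474 + Q)*(Q + √(Q + (44 + Q)*(238 + Q))))
(D(430) + 176887) + y = ((430² - 474*430 - 474*√(10472 + 430² + 283*430) + 430*√(10472 + 430² + 283*430)) + 176887) + 91623 = ((184900 - 203820 - 474*√(10472 + 184900 + 121690) + 430*√(10472 + 184900 + 121690)) + 176887) + 91623 = ((184900 - 203820 - 474*√317062 + 430*√317062) + 176887) + 91623 = ((-18920 - 44*√317062) + 176887) + 91623 = (157967 - 44*√317062) + 91623 = 249590 - 44*√317062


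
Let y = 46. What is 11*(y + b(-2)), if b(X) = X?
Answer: 484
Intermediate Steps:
11*(y + b(-2)) = 11*(46 - 2) = 11*44 = 484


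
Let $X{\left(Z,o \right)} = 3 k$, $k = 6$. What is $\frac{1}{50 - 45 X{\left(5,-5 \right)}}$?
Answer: $- \frac{1}{760} \approx -0.0013158$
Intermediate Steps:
$X{\left(Z,o \right)} = 18$ ($X{\left(Z,o \right)} = 3 \cdot 6 = 18$)
$\frac{1}{50 - 45 X{\left(5,-5 \right)}} = \frac{1}{50 - 810} = \frac{1}{-760} = - \frac{1}{760}$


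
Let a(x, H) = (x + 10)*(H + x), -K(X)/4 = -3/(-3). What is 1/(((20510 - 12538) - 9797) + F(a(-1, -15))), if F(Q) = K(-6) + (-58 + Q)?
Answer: -1/2031 ≈ -0.00049237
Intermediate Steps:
K(X) = -4 (K(X) = -(-12)/(-3) = -(-12)*(-1)/3 = -4*1 = -4)
a(x, H) = (10 + x)*(H + x)
F(Q) = -62 + Q (F(Q) = -4 + (-58 + Q) = -62 + Q)
1/(((20510 - 12538) - 9797) + F(a(-1, -15))) = 1/(((20510 - 12538) - 9797) + (-62 + ((-1)² + 10*(-15) + 10*(-1) - 15*(-1)))) = 1/((7972 - 9797) + (-62 + (1 - 150 - 10 + 15))) = 1/(-1825 + (-62 - 144)) = 1/(-1825 - 206) = 1/(-2031) = -1/2031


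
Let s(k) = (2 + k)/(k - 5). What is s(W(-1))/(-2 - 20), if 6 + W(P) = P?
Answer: -5/264 ≈ -0.018939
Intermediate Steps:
W(P) = -6 + P
s(k) = (2 + k)/(-5 + k)
s(W(-1))/(-2 - 20) = ((2 + (-6 - 1))/(-5 + (-6 - 1)))/(-2 - 20) = ((2 - 7)/(-5 - 7))/(-22) = -(-5)/(22*(-12)) = -(-1)*(-5)/264 = -1/22*5/12 = -5/264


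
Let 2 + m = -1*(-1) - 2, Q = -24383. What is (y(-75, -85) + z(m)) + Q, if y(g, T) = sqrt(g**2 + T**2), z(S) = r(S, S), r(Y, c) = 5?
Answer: -24378 + 5*sqrt(514) ≈ -24265.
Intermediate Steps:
m = -3 (m = -2 + (-1*(-1) - 2) = -2 + (1 - 2) = -2 - 1 = -3)
z(S) = 5
y(g, T) = sqrt(T**2 + g**2)
(y(-75, -85) + z(m)) + Q = (sqrt((-85)**2 + (-75)**2) + 5) - 24383 = (sqrt(7225 + 5625) + 5) - 24383 = (sqrt(12850) + 5) - 24383 = (5*sqrt(514) + 5) - 24383 = (5 + 5*sqrt(514)) - 24383 = -24378 + 5*sqrt(514)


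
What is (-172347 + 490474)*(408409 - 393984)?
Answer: 4588981975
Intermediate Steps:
(-172347 + 490474)*(408409 - 393984) = 318127*14425 = 4588981975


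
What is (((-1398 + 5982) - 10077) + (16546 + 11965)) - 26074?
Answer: -3056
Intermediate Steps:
(((-1398 + 5982) - 10077) + (16546 + 11965)) - 26074 = ((4584 - 10077) + 28511) - 26074 = (-5493 + 28511) - 26074 = 23018 - 26074 = -3056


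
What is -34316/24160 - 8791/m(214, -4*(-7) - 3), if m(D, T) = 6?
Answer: -26574557/18120 ≈ -1466.6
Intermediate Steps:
-34316/24160 - 8791/m(214, -4*(-7) - 3) = -34316/24160 - 8791/6 = -34316*1/24160 - 8791*1/6 = -8579/6040 - 8791/6 = -26574557/18120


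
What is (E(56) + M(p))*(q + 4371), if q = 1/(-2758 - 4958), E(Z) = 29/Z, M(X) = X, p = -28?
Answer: -17301763755/144032 ≈ -1.2012e+5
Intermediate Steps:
q = -1/7716 (q = 1/(-7716) = -1/7716 ≈ -0.00012960)
(E(56) + M(p))*(q + 4371) = (29/56 - 28)*(-1/7716 + 4371) = (29*(1/56) - 28)*(33726635/7716) = (29/56 - 28)*(33726635/7716) = -1539/56*33726635/7716 = -17301763755/144032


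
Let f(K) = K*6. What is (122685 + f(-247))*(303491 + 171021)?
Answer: 57512277936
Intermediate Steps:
f(K) = 6*K
(122685 + f(-247))*(303491 + 171021) = (122685 + 6*(-247))*(303491 + 171021) = (122685 - 1482)*474512 = 121203*474512 = 57512277936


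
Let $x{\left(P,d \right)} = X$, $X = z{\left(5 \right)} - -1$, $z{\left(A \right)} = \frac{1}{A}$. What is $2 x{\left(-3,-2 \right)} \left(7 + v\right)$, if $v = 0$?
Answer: $\frac{84}{5} \approx 16.8$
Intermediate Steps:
$X = \frac{6}{5}$ ($X = \frac{1}{5} - -1 = \frac{1}{5} + 1 = \frac{6}{5} \approx 1.2$)
$x{\left(P,d \right)} = \frac{6}{5}$
$2 x{\left(-3,-2 \right)} \left(7 + v\right) = 2 \cdot \frac{6}{5} \left(7 + 0\right) = \frac{12}{5} \cdot 7 = \frac{84}{5}$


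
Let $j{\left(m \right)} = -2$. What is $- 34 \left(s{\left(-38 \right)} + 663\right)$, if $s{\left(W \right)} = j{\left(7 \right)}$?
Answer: $-22474$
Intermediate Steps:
$s{\left(W \right)} = -2$
$- 34 \left(s{\left(-38 \right)} + 663\right) = - 34 \left(-2 + 663\right) = \left(-34\right) 661 = -22474$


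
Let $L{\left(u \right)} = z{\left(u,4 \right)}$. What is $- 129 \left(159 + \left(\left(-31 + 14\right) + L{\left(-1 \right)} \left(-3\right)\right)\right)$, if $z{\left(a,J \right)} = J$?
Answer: $-16770$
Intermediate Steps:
$L{\left(u \right)} = 4$
$- 129 \left(159 + \left(\left(-31 + 14\right) + L{\left(-1 \right)} \left(-3\right)\right)\right) = - 129 \left(159 + \left(\left(-31 + 14\right) + 4 \left(-3\right)\right)\right) = - 129 \left(159 - 29\right) = \left(-129\right) 130 = -16770$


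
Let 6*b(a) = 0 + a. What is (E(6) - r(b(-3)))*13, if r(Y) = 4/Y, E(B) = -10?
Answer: -26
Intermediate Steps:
b(a) = a/6 (b(a) = (0 + a)/6 = a/6)
(E(6) - r(b(-3)))*13 = (-10 - 4/((⅙)*(-3)))*13 = (-10 - 4/(-½))*13 = (-10 - 4*(-2))*13 = (-10 - 1*(-8))*13 = (-10 + 8)*13 = -2*13 = -26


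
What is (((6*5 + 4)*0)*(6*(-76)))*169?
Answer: 0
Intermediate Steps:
(((6*5 + 4)*0)*(6*(-76)))*169 = (((30 + 4)*0)*(-456))*169 = ((34*0)*(-456))*169 = (0*(-456))*169 = 0*169 = 0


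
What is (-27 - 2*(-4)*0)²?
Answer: 729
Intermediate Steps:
(-27 - 2*(-4)*0)² = (-27 + 8*0)² = (-27 + 0)² = (-27)² = 729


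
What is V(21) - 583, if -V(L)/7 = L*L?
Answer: -3670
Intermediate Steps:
V(L) = -7*L**2 (V(L) = -7*L*L = -7*L**2)
V(21) - 583 = -7*21**2 - 583 = -7*441 - 583 = -3087 - 583 = -3670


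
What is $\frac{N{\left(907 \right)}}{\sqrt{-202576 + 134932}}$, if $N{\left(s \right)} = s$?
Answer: $- \frac{907 i \sqrt{1879}}{11274} \approx - 3.4873 i$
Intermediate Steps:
$\frac{N{\left(907 \right)}}{\sqrt{-202576 + 134932}} = \frac{907}{\sqrt{-202576 + 134932}} = \frac{907}{\sqrt{-67644}} = \frac{907}{6 i \sqrt{1879}} = 907 \left(- \frac{i \sqrt{1879}}{11274}\right) = - \frac{907 i \sqrt{1879}}{11274}$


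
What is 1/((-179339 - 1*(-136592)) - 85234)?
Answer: -1/127981 ≈ -7.8137e-6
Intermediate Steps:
1/((-179339 - 1*(-136592)) - 85234) = 1/((-179339 + 136592) - 85234) = 1/(-42747 - 85234) = 1/(-127981) = -1/127981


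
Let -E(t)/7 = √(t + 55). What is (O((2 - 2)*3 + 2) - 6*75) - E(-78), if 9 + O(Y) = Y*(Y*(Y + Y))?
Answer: -443 + 7*I*√23 ≈ -443.0 + 33.571*I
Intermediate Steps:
E(t) = -7*√(55 + t) (E(t) = -7*√(t + 55) = -7*√(55 + t))
O(Y) = -9 + 2*Y³ (O(Y) = -9 + Y*(Y*(Y + Y)) = -9 + Y*(Y*(2*Y)) = -9 + Y*(2*Y²) = -9 + 2*Y³)
(O((2 - 2)*3 + 2) - 6*75) - E(-78) = ((-9 + 2*((2 - 2)*3 + 2)³) - 6*75) - (-7)*√(55 - 78) = ((-9 + 2*(0*3 + 2)³) - 450) - (-7)*√(-23) = ((-9 + 2*(0 + 2)³) - 450) - (-7)*I*√23 = ((-9 + 2*2³) - 450) - (-7)*I*√23 = ((-9 + 2*8) - 450) + 7*I*√23 = ((-9 + 16) - 450) + 7*I*√23 = (7 - 450) + 7*I*√23 = -443 + 7*I*√23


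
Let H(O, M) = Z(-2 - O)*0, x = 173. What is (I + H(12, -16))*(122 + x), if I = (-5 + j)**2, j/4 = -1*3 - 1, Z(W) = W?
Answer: 130095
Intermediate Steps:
j = -16 (j = 4*(-1*3 - 1) = 4*(-3 - 1) = 4*(-4) = -16)
H(O, M) = 0 (H(O, M) = (-2 - O)*0 = 0)
I = 441 (I = (-5 - 16)**2 = (-21)**2 = 441)
(I + H(12, -16))*(122 + x) = (441 + 0)*(122 + 173) = 441*295 = 130095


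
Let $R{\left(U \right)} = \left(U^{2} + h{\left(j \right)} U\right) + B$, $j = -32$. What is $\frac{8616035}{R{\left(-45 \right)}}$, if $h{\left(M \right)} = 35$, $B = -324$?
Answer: $\frac{8616035}{126} \approx 68381.0$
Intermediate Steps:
$R{\left(U \right)} = -324 + U^{2} + 35 U$ ($R{\left(U \right)} = \left(U^{2} + 35 U\right) - 324 = -324 + U^{2} + 35 U$)
$\frac{8616035}{R{\left(-45 \right)}} = \frac{8616035}{-324 + \left(-45\right)^{2} + 35 \left(-45\right)} = \frac{8616035}{-324 + 2025 - 1575} = \frac{8616035}{126}$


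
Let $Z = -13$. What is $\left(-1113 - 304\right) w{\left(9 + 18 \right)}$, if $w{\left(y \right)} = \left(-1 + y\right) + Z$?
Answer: $-18421$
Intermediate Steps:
$w{\left(y \right)} = -14 + y$ ($w{\left(y \right)} = \left(-1 + y\right) - 13 = -14 + y$)
$\left(-1113 - 304\right) w{\left(9 + 18 \right)} = \left(-1113 - 304\right) \left(-14 + \left(9 + 18\right)\right) = - 1417 \left(-14 + 27\right) = \left(-1417\right) 13 = -18421$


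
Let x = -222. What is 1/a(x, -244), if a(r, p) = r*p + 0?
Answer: 1/54168 ≈ 1.8461e-5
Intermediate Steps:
a(r, p) = p*r (a(r, p) = p*r + 0 = p*r)
1/a(x, -244) = 1/(-244*(-222)) = 1/54168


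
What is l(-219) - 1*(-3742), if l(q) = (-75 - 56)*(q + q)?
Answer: 61120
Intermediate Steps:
l(q) = -262*q
l(-219) - 1*(-3742) = -262*(-219) - 1*(-3742) = 57378 + 3742 = 61120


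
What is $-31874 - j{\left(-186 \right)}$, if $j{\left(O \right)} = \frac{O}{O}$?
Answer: $-31875$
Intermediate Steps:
$j{\left(O \right)} = 1$
$-31874 - j{\left(-186 \right)} = -31874 - 1 = -31875$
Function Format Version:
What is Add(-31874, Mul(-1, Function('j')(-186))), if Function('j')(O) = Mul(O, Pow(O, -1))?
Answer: -31875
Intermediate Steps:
Function('j')(O) = 1
Add(-31874, Mul(-1, Function('j')(-186))) = Add(-31874, Mul(-1, 1)) = Add(-31874, -1) = -31875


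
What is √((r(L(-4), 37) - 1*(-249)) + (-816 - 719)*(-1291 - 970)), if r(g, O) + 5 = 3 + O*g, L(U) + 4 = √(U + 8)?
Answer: 2*√867702 ≈ 1863.0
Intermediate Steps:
L(U) = -4 + √(8 + U) (L(U) = -4 + √(U + 8) = -4 + √(8 + U))
r(g, O) = -2 + O*g (r(g, O) = -5 + (3 + O*g) = -2 + O*g)
√((r(L(-4), 37) - 1*(-249)) + (-816 - 719)*(-1291 - 970)) = √(((-2 + 37*(-4 + √(8 - 4))) - 1*(-249)) + (-816 - 719)*(-1291 - 970)) = √(((-2 + 37*(-4 + √4)) + 249) - 1535*(-2261)) = √(((-2 + 37*(-4 + 2)) + 249) + 3470635) = √(((-2 + 37*(-2)) + 249) + 3470635) = √(((-2 - 74) + 249) + 3470635) = √((-76 + 249) + 3470635) = √(173 + 3470635) = √3470808 = 2*√867702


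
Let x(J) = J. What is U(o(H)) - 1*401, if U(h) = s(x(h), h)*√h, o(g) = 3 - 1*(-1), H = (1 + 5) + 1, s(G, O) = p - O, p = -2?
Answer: -413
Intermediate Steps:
s(G, O) = -2 - O
H = 7 (H = 6 + 1 = 7)
o(g) = 4 (o(g) = 3 + 1 = 4)
U(h) = √h*(-2 - h) (U(h) = (-2 - h)*√h = √h*(-2 - h))
U(o(H)) - 1*401 = √4*(-2 - 1*4) - 1*401 = 2*(-2 - 4) - 401 = 2*(-6) - 401 = -12 - 401 = -413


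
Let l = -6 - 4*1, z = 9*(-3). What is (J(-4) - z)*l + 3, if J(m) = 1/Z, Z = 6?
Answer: -806/3 ≈ -268.67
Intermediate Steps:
z = -27
J(m) = 1/6
l = -10 (l = -6 - 4 = -10)
(J(-4) - z)*l + 3 = (1/6 - 1*(-27))*(-10) + 3 = (1/6 + 27)*(-10) + 3 = (163/6)*(-10) + 3 = -815/3 + 3 = -806/3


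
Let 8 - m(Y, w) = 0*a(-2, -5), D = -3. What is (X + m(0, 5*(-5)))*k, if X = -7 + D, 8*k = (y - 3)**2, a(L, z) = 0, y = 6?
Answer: -9/4 ≈ -2.2500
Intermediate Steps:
m(Y, w) = 8 (m(Y, w) = 8 - 0*0 = 8 - 1*0 = 8 + 0 = 8)
k = 9/8 (k = (6 - 3)**2/8 = (1/8)*3**2 = (1/8)*9 = 9/8 ≈ 1.1250)
X = -10 (X = -7 - 3 = -10)
(X + m(0, 5*(-5)))*k = (-10 + 8)*(9/8) = -2*9/8 = -9/4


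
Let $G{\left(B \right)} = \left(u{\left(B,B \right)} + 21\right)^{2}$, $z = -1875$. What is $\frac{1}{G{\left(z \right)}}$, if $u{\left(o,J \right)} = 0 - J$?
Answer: $\frac{1}{3594816} \approx 2.7818 \cdot 10^{-7}$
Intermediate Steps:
$u{\left(o,J \right)} = - J$
$G{\left(B \right)} = \left(21 - B\right)^{2}$ ($G{\left(B \right)} = \left(- B + 21\right)^{2} = \left(21 - B\right)^{2}$)
$\frac{1}{G{\left(z \right)}} = \frac{1}{\left(-21 - 1875\right)^{2}} = \frac{1}{\left(-1896\right)^{2}} = \frac{1}{3594816}$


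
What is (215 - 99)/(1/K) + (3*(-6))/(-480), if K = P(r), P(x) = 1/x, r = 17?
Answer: 9331/1360 ≈ 6.8610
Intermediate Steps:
K = 1/17 ≈ 0.058824
(215 - 99)/(1/K) + (3*(-6))/(-480) = (215 - 99)/(1/(1/17)) + (3*(-6))/(-480) = 116/17 - 18*(-1/480) = 116*(1/17) + 3/80 = 116/17 + 3/80 = 9331/1360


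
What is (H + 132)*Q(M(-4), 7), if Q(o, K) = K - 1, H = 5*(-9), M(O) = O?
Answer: 522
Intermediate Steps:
H = -45
Q(o, K) = -1 + K
(H + 132)*Q(M(-4), 7) = (-45 + 132)*(-1 + 7) = 87*6 = 522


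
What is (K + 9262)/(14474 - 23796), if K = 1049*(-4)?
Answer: -2533/4661 ≈ -0.54345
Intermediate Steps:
K = -4196
(K + 9262)/(14474 - 23796) = (-4196 + 9262)/(14474 - 23796) = 5066/(-9322) = 5066*(-1/9322) = -2533/4661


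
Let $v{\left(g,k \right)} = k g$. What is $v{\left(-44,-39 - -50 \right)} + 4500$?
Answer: $4016$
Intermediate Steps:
$v{\left(g,k \right)} = g k$
$v{\left(-44,-39 - -50 \right)} + 4500 = - 44 \left(-39 - -50\right) + 4500 = - 44 \left(-39 + 50\right) + 4500 = \left(-44\right) 11 + 4500 = -484 + 4500 = 4016$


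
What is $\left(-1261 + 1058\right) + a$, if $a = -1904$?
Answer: $-2107$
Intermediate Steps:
$\left(-1261 + 1058\right) + a = \left(-1261 + 1058\right) - 1904 = -203 - 1904 = -2107$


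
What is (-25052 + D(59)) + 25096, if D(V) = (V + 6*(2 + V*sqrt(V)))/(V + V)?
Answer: 5263/118 + 3*sqrt(59) ≈ 67.645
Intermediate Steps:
D(V) = (12 + V + 6*V**(3/2))/(2*V) (D(V) = (V + 6*(2 + V**(3/2)))/((2*V)) = (V + (12 + 6*V**(3/2)))*(1/(2*V)) = (12 + V + 6*V**(3/2))*(1/(2*V)) = (12 + V + 6*V**(3/2))/(2*V))
(-25052 + D(59)) + 25096 = (-25052 + (1/2)*(12 + 59 + 6*59**(3/2))/59) + 25096 = (-25052 + (1/2)*(1/59)*(12 + 59 + 6*(59*sqrt(59)))) + 25096 = (-25052 + (1/2)*(1/59)*(12 + 59 + 354*sqrt(59))) + 25096 = (-25052 + (1/2)*(1/59)*(71 + 354*sqrt(59))) + 25096 = (-25052 + (71/118 + 3*sqrt(59))) + 25096 = (-2956065/118 + 3*sqrt(59)) + 25096 = 5263/118 + 3*sqrt(59)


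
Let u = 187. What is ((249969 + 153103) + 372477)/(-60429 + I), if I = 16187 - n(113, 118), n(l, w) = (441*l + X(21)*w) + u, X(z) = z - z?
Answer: -775549/94262 ≈ -8.2276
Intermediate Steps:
X(z) = 0
n(l, w) = 187 + 441*l (n(l, w) = (441*l + 0*w) + 187 = (441*l + 0) + 187 = 441*l + 187 = 187 + 441*l)
I = -33833 (I = 16187 - (187 + 441*113) = 16187 - (187 + 49833) = 16187 - 1*50020 = 16187 - 50020 = -33833)
((249969 + 153103) + 372477)/(-60429 + I) = ((249969 + 153103) + 372477)/(-60429 - 33833) = (403072 + 372477)/(-94262) = 775549*(-1/94262) = -775549/94262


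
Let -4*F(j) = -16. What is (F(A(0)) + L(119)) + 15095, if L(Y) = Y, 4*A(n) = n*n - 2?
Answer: 15218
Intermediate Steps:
A(n) = -½ + n²/4 (A(n) = (n*n - 2)/4 = (n² - 2)/4 = (-2 + n²)/4 = -½ + n²/4)
F(j) = 4 (F(j) = -¼*(-16) = 4)
(F(A(0)) + L(119)) + 15095 = (4 + 119) + 15095 = 123 + 15095 = 15218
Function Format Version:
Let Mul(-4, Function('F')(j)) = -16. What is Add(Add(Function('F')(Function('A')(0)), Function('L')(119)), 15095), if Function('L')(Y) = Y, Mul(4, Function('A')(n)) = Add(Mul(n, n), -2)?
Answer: 15218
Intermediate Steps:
Function('A')(n) = Add(Rational(-1, 2), Mul(Rational(1, 4), Pow(n, 2))) (Function('A')(n) = Mul(Rational(1, 4), Add(Mul(n, n), -2)) = Mul(Rational(1, 4), Add(Pow(n, 2), -2)) = Mul(Rational(1, 4), Add(-2, Pow(n, 2))) = Add(Rational(-1, 2), Mul(Rational(1, 4), Pow(n, 2))))
Function('F')(j) = 4 (Function('F')(j) = Mul(Rational(-1, 4), -16) = 4)
Add(Add(Function('F')(Function('A')(0)), Function('L')(119)), 15095) = Add(Add(4, 119), 15095) = Add(123, 15095) = 15218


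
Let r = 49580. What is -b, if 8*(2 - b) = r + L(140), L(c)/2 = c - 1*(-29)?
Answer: 24951/4 ≈ 6237.8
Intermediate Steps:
L(c) = 58 + 2*c (L(c) = 2*(c - 1*(-29)) = 2*(c + 29) = 2*(29 + c) = 58 + 2*c)
b = -24951/4 (b = 2 - (49580 + (58 + 2*140))/8 = 2 - (49580 + (58 + 280))/8 = 2 - (49580 + 338)/8 = 2 - ⅛*49918 = 2 - 24959/4 = -24951/4 ≈ -6237.8)
-b = -1*(-24951/4) = 24951/4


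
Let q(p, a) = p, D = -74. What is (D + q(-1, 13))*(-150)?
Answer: 11250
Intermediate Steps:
(D + q(-1, 13))*(-150) = (-74 - 1)*(-150) = -75*(-150) = 11250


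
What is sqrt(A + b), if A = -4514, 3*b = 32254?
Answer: 2*sqrt(14034)/3 ≈ 78.977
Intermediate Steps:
b = 32254/3 (b = (1/3)*32254 = 32254/3 ≈ 10751.)
sqrt(A + b) = sqrt(-4514 + 32254/3) = sqrt(18712/3) = 2*sqrt(14034)/3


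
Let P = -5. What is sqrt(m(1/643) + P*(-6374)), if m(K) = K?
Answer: sqrt(13176620273)/643 ≈ 178.52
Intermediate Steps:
sqrt(m(1/643) + P*(-6374)) = sqrt(1/643 - 5*(-6374)) = sqrt(1/643 + 31870) = sqrt(20492411/643) = sqrt(13176620273)/643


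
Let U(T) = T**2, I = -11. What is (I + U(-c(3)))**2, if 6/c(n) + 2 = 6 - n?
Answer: 625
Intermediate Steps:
c(n) = 6/(4 - n) (c(n) = 6/(-2 + (6 - n)) = 6/(4 - n))
(I + U(-c(3)))**2 = (-11 + (-(-6)/(-4 + 3))**2)**2 = (-11 + (-(-6)/(-1))**2)**2 = (-11 + (-(-6)*(-1))**2)**2 = (-11 + (-1*6)**2)**2 = (-11 + (-6)**2)**2 = (-11 + 36)**2 = 25**2 = 625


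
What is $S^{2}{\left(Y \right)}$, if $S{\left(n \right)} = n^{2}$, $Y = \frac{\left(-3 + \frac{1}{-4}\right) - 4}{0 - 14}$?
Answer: $\frac{707281}{9834496} \approx 0.071918$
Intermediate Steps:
$Y = \frac{29}{56}$ ($Y = \frac{\left(-3 - \frac{1}{4}\right) - 4}{-14} = \left(- \frac{13}{4} - 4\right) \left(- \frac{1}{14}\right) = \left(- \frac{29}{4}\right) \left(- \frac{1}{14}\right) = \frac{29}{56} \approx 0.51786$)
$S^{2}{\left(Y \right)} = \left(\left(\frac{29}{56}\right)^{2}\right)^{2} = \left(\frac{841}{3136}\right)^{2} = \frac{707281}{9834496}$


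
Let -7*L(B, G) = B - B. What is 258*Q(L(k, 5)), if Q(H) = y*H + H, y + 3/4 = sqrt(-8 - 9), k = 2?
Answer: 0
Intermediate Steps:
L(B, G) = 0 (L(B, G) = -(B - B)/7 = -1/7*0 = 0)
y = -3/4 + I*sqrt(17) (y = -3/4 + sqrt(-8 - 9) = -3/4 + sqrt(-17) = -3/4 + I*sqrt(17) ≈ -0.75 + 4.1231*I)
Q(H) = H + H*(-3/4 + I*sqrt(17)) (Q(H) = (-3/4 + I*sqrt(17))*H + H = H*(-3/4 + I*sqrt(17)) + H = H + H*(-3/4 + I*sqrt(17)))
258*Q(L(k, 5)) = 258*(0*(1/4 + I*sqrt(17))) = 258*0 = 0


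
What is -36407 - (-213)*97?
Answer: -15746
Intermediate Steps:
-36407 - (-213)*97 = -36407 - 1*(-20661) = -36407 + 20661 = -15746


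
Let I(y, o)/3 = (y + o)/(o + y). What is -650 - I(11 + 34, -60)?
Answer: -653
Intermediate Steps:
I(y, o) = 3 (I(y, o) = 3*((y + o)/(o + y)) = 3*((o + y)/(o + y)) = 3*1 = 3)
-650 - I(11 + 34, -60) = -650 - 1*3 = -650 - 3 = -653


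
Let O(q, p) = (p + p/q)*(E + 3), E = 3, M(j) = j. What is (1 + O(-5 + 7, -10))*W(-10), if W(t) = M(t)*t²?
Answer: 89000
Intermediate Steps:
W(t) = t³ (W(t) = t*t² = t³)
O(q, p) = 6*p + 6*p/q (O(q, p) = (p + p/q)*(3 + 3) = (p + p/q)*6 = 6*p + 6*p/q)
(1 + O(-5 + 7, -10))*W(-10) = (1 + 6*(-10)*(1 + (-5 + 7))/(-5 + 7))*(-10)³ = (1 + 6*(-10)*(1 + 2)/2)*(-1000) = (1 + 6*(-10)*(½)*3)*(-1000) = (1 - 90)*(-1000) = -89*(-1000) = 89000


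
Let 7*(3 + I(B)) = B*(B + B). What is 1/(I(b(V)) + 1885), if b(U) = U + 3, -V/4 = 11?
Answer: 7/16536 ≈ 0.00042332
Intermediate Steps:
V = -44 (V = -4*11 = -44)
b(U) = 3 + U
I(B) = -3 + 2*B**2/7 (I(B) = -3 + (B*(B + B))/7 = -3 + (B*(2*B))/7 = -3 + (2*B**2)/7 = -3 + 2*B**2/7)
1/(I(b(V)) + 1885) = 1/((-3 + 2*(3 - 44)**2/7) + 1885) = 1/((-3 + (2/7)*(-41)**2) + 1885) = 1/((-3 + (2/7)*1681) + 1885) = 1/((-3 + 3362/7) + 1885) = 1/(3341/7 + 1885) = 1/(16536/7) = 7/16536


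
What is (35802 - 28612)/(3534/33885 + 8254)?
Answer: 40605525/46615054 ≈ 0.87108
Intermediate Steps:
(35802 - 28612)/(3534/33885 + 8254) = 7190/(3534*(1/33885) + 8254) = 7190/(1178/11295 + 8254) = 7190/(93230108/11295) = 7190*(11295/93230108) = 40605525/46615054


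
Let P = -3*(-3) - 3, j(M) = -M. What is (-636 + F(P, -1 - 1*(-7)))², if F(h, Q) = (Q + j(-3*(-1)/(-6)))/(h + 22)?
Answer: 1267573609/3136 ≈ 4.0420e+5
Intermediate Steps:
P = 6 (P = 9 - 3 = 6)
F(h, Q) = (½ + Q)/(22 + h) (F(h, Q) = (Q - (-3*(-1))/(-6))/(h + 22) = (Q - 3*(-1)/6)/(22 + h) = (Q - 1*(-½))/(22 + h) = (Q + ½)/(22 + h) = (½ + Q)/(22 + h))
(-636 + F(P, -1 - 1*(-7)))² = (-636 + (½ + (-1 - 1*(-7)))/(22 + 6))² = (-636 + (½ + (-1 + 7))/28)² = (-636 + (½ + 6)/28)² = (-636 + (1/28)*(13/2))² = (-636 + 13/56)² = (-35603/56)² = 1267573609/3136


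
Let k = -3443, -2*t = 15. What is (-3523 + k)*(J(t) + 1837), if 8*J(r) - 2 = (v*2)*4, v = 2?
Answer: -25624431/2 ≈ -1.2812e+7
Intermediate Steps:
t = -15/2 (t = -1/2*15 = -15/2 ≈ -7.5000)
J(r) = 9/4 (J(r) = 1/4 + ((2*2)*4)/8 = 1/4 + (4*4)/8 = 1/4 + (1/8)*16 = 1/4 + 2 = 9/4)
(-3523 + k)*(J(t) + 1837) = (-3523 - 3443)*(9/4 + 1837) = -6966*7357/4 = -25624431/2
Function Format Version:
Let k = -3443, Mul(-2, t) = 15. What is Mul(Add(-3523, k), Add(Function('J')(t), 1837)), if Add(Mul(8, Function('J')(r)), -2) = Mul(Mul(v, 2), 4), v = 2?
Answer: Rational(-25624431, 2) ≈ -1.2812e+7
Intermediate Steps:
t = Rational(-15, 2) (t = Mul(Rational(-1, 2), 15) = Rational(-15, 2) ≈ -7.5000)
Function('J')(r) = Rational(9, 4) (Function('J')(r) = Add(Rational(1, 4), Mul(Rational(1, 8), Mul(Mul(2, 2), 4))) = Add(Rational(1, 4), Mul(Rational(1, 8), Mul(4, 4))) = Add(Rational(1, 4), Mul(Rational(1, 8), 16)) = Add(Rational(1, 4), 2) = Rational(9, 4))
Mul(Add(-3523, k), Add(Function('J')(t), 1837)) = Mul(Add(-3523, -3443), Add(Rational(9, 4), 1837)) = Mul(-6966, Rational(7357, 4)) = Rational(-25624431, 2)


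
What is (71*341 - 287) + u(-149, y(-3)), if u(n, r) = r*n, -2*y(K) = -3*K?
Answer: 49189/2 ≈ 24595.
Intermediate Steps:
y(K) = 3*K/2 (y(K) = -(-3)*K/2 = 3*K/2)
u(n, r) = n*r
(71*341 - 287) + u(-149, y(-3)) = (71*341 - 287) - 447*(-3)/2 = (24211 - 287) - 149*(-9/2) = 23924 + 1341/2 = 49189/2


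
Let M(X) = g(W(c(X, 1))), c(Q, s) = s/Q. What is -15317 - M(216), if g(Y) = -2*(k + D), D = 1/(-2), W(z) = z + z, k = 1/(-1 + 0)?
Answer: -15320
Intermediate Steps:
k = -1 (k = 1/(-1) = -1)
W(z) = 2*z
D = -1/2 (D = 1*(-1/2) = -1/2 ≈ -0.50000)
g(Y) = 3 (g(Y) = -2*(-1 - 1/2) = -2*(-3/2) = 3)
M(X) = 3
-15317 - M(216) = -15317 - 1*3 = -15317 - 3 = -15320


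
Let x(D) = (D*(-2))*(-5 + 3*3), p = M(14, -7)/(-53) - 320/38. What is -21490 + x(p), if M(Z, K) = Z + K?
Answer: -21571526/1007 ≈ -21422.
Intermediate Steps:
M(Z, K) = K + Z
p = -8613/1007 (p = (-7 + 14)/(-53) - 320/38 = 7*(-1/53) - 320*1/38 = -7/53 - 160/19 = -8613/1007 ≈ -8.5531)
x(D) = -8*D (x(D) = (-2*D)*(-5 + 9) = -2*D*4 = -8*D)
-21490 + x(p) = -21490 - 8*(-8613/1007) = -21490 + 68904/1007 = -21571526/1007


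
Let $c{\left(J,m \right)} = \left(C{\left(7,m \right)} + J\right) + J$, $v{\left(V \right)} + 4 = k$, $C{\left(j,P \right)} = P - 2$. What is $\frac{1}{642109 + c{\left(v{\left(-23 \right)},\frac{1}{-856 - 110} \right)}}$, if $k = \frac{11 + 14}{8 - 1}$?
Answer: $\frac{966}{620274533} \approx 1.5574 \cdot 10^{-6}$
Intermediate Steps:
$k = \frac{25}{7} \approx 3.5714$
$C{\left(j,P \right)} = -2 + P$ ($C{\left(j,P \right)} = P - 2 = -2 + P$)
$v{\left(V \right)} = - \frac{3}{7}$ ($v{\left(V \right)} = -4 + \frac{25}{7} = - \frac{3}{7}$)
$c{\left(J,m \right)} = -2 + m + 2 J$ ($c{\left(J,m \right)} = \left(\left(-2 + m\right) + J\right) + J = \left(-2 + J + m\right) + J = -2 + m + 2 J$)
$\frac{1}{642109 + c{\left(v{\left(-23 \right)},\frac{1}{-856 - 110} \right)}} = \frac{1}{642109 + \left(-2 + \frac{1}{-856 - 110} + 2 \left(- \frac{3}{7}\right)\right)} = \frac{1}{642109 - \left(\frac{20}{7} + \frac{1}{966}\right)} = \frac{1}{642109 - \frac{2761}{966}} = \frac{1}{\frac{620274533}{966}} = \frac{966}{620274533}$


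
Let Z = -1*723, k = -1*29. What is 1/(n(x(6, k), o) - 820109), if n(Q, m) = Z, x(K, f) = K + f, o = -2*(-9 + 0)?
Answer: -1/820832 ≈ -1.2183e-6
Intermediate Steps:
o = 18 (o = -2*(-9) = 18)
k = -29
Z = -723
n(Q, m) = -723
1/(n(x(6, k), o) - 820109) = 1/(-723 - 820109) = 1/(-820832) = -1/820832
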